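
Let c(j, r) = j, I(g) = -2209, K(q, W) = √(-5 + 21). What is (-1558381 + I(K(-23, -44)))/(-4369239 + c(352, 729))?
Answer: 1560590/4368887 ≈ 0.35721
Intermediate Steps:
K(q, W) = 4 (K(q, W) = √16 = 4)
(-1558381 + I(K(-23, -44)))/(-4369239 + c(352, 729)) = (-1558381 - 2209)/(-4369239 + 352) = -1560590/(-4368887) = -1560590*(-1/4368887) = 1560590/4368887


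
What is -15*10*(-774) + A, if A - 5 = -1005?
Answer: 115100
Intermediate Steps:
A = -1000 (A = 5 - 1005 = -1000)
-15*10*(-774) + A = -15*10*(-774) - 1000 = -150*(-774) - 1000 = 116100 - 1000 = 115100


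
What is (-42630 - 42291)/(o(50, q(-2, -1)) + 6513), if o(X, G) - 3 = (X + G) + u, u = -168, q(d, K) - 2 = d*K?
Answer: -28307/2134 ≈ -13.265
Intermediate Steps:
q(d, K) = 2 + K*d (q(d, K) = 2 + d*K = 2 + K*d)
o(X, G) = -165 + G + X (o(X, G) = 3 + ((X + G) - 168) = 3 + ((G + X) - 168) = 3 + (-168 + G + X) = -165 + G + X)
(-42630 - 42291)/(o(50, q(-2, -1)) + 6513) = (-42630 - 42291)/((-165 + (2 - 1*(-2)) + 50) + 6513) = -84921/((-165 + (2 + 2) + 50) + 6513) = -84921/((-165 + 4 + 50) + 6513) = -84921/(-111 + 6513) = -84921/6402 = -84921*1/6402 = -28307/2134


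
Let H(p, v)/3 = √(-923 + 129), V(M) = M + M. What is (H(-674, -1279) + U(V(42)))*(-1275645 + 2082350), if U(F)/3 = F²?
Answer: 17076331440 + 2420115*I*√794 ≈ 1.7076e+10 + 6.8194e+7*I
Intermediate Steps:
V(M) = 2*M
H(p, v) = 3*I*√794 (H(p, v) = 3*√(-923 + 129) = 3*√(-794) = 3*(I*√794) = 3*I*√794)
U(F) = 3*F²
(H(-674, -1279) + U(V(42)))*(-1275645 + 2082350) = (3*I*√794 + 3*(2*42)²)*(-1275645 + 2082350) = (3*I*√794 + 3*84²)*806705 = (3*I*√794 + 3*7056)*806705 = (3*I*√794 + 21168)*806705 = (21168 + 3*I*√794)*806705 = 17076331440 + 2420115*I*√794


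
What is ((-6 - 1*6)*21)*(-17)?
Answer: 4284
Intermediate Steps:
((-6 - 1*6)*21)*(-17) = ((-6 - 6)*21)*(-17) = -12*21*(-17) = -252*(-17) = 4284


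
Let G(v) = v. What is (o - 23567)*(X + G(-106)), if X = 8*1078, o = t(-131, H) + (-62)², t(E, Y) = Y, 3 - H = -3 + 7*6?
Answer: -168307162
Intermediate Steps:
H = -36 (H = 3 - (-3 + 7*6) = 3 - (-3 + 42) = 3 - 1*39 = 3 - 39 = -36)
o = 3808 (o = -36 + (-62)² = -36 + 3844 = 3808)
X = 8624
(o - 23567)*(X + G(-106)) = (3808 - 23567)*(8624 - 106) = -19759*8518 = -168307162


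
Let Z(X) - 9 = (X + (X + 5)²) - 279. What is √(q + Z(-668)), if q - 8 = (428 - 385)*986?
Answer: √481037 ≈ 693.57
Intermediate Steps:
Z(X) = -270 + X + (5 + X)² (Z(X) = 9 + ((X + (X + 5)²) - 279) = 9 + ((X + (5 + X)²) - 279) = 9 + (-279 + X + (5 + X)²) = -270 + X + (5 + X)²)
q = 42406 (q = 8 + (428 - 385)*986 = 8 + 43*986 = 8 + 42398 = 42406)
√(q + Z(-668)) = √(42406 + (-270 - 668 + (5 - 668)²)) = √(42406 + (-270 - 668 + (-663)²)) = √(42406 + (-270 - 668 + 439569)) = √(42406 + 438631) = √481037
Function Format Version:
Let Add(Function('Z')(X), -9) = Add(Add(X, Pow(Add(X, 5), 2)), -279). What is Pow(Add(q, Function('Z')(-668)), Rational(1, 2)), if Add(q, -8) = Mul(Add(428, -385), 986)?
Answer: Pow(481037, Rational(1, 2)) ≈ 693.57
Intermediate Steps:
Function('Z')(X) = Add(-270, X, Pow(Add(5, X), 2)) (Function('Z')(X) = Add(9, Add(Add(X, Pow(Add(X, 5), 2)), -279)) = Add(9, Add(Add(X, Pow(Add(5, X), 2)), -279)) = Add(9, Add(-279, X, Pow(Add(5, X), 2))) = Add(-270, X, Pow(Add(5, X), 2)))
q = 42406 (q = Add(8, Mul(Add(428, -385), 986)) = Add(8, Mul(43, 986)) = Add(8, 42398) = 42406)
Pow(Add(q, Function('Z')(-668)), Rational(1, 2)) = Pow(Add(42406, Add(-270, -668, Pow(Add(5, -668), 2))), Rational(1, 2)) = Pow(Add(42406, Add(-270, -668, Pow(-663, 2))), Rational(1, 2)) = Pow(Add(42406, Add(-270, -668, 439569)), Rational(1, 2)) = Pow(Add(42406, 438631), Rational(1, 2)) = Pow(481037, Rational(1, 2))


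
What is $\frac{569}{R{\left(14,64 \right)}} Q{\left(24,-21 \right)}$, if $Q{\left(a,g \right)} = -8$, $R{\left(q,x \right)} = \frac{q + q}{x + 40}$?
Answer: $- \frac{118352}{7} \approx -16907.0$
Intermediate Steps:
$R{\left(q,x \right)} = \frac{2 q}{40 + x}$
$\frac{569}{R{\left(14,64 \right)}} Q{\left(24,-21 \right)} = \frac{569}{2 \cdot 14 \frac{1}{40 + 64}} \left(-8\right) = \frac{569}{2 \cdot 14 \cdot \frac{1}{104}} \left(-8\right) = \frac{569}{\frac{7}{26}} \left(-8\right) = 569 \cdot \frac{26}{7} \left(-8\right) = \frac{14794}{7} \left(-8\right) = - \frac{118352}{7}$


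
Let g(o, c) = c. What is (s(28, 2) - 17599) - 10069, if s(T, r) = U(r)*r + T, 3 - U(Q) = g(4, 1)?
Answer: -27636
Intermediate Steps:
U(Q) = 2 (U(Q) = 3 - 1*1 = 3 - 1 = 2)
s(T, r) = T + 2*r (s(T, r) = 2*r + T = T + 2*r)
(s(28, 2) - 17599) - 10069 = ((28 + 2*2) - 17599) - 10069 = ((28 + 4) - 17599) - 10069 = (32 - 17599) - 10069 = -17567 - 10069 = -27636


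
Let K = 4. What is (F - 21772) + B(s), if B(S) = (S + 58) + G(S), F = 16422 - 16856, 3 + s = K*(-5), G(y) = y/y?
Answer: -22170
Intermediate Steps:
G(y) = 1
s = -23 (s = -3 + 4*(-5) = -3 - 20 = -23)
F = -434
B(S) = 59 + S (B(S) = (S + 58) + 1 = (58 + S) + 1 = 59 + S)
(F - 21772) + B(s) = (-434 - 21772) + (59 - 23) = -22206 + 36 = -22170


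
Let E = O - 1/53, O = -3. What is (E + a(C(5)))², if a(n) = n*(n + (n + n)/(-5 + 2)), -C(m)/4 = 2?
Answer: 8479744/25281 ≈ 335.42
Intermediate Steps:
C(m) = -8 (C(m) = -4*2 = -8)
E = -160/53 (E = -3 - 1/53 = -160/53 ≈ -3.0189)
a(n) = n²/3 (a(n) = n*(n + (2*n)/(-3)) = n*(n + (2*n)*(-⅓)) = n*(n - 2*n/3) = n*(n/3) = n²/3)
(E + a(C(5)))² = (-160/53 + (⅓)*(-8)²)² = (-160/53 + (⅓)*64)² = (-160/53 + 64/3)² = (2912/159)² = 8479744/25281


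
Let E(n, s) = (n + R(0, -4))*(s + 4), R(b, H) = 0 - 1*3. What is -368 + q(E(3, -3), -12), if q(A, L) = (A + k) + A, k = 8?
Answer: -360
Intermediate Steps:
R(b, H) = -3 (R(b, H) = 0 - 3 = -3)
E(n, s) = (-3 + n)*(4 + s) (E(n, s) = (n - 3)*(s + 4) = (-3 + n)*(4 + s))
q(A, L) = 8 + 2*A (q(A, L) = (A + 8) + A = (8 + A) + A = 8 + 2*A)
-368 + q(E(3, -3), -12) = -368 + (8 + 2*(-12 - 3*(-3) + 4*3 + 3*(-3))) = -368 + (8 + 2*(-12 + 9 + 12 - 9)) = -368 + (8 + 2*0) = -368 + (8 + 0) = -368 + 8 = -360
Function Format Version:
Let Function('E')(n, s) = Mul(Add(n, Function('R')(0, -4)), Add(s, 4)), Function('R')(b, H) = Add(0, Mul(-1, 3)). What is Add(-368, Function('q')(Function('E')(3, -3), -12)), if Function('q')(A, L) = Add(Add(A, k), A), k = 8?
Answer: -360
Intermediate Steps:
Function('R')(b, H) = -3 (Function('R')(b, H) = Add(0, -3) = -3)
Function('E')(n, s) = Mul(Add(-3, n), Add(4, s)) (Function('E')(n, s) = Mul(Add(n, -3), Add(s, 4)) = Mul(Add(-3, n), Add(4, s)))
Function('q')(A, L) = Add(8, Mul(2, A)) (Function('q')(A, L) = Add(Add(A, 8), A) = Add(Add(8, A), A) = Add(8, Mul(2, A)))
Add(-368, Function('q')(Function('E')(3, -3), -12)) = Add(-368, Add(8, Mul(2, Add(-12, Mul(-3, -3), Mul(4, 3), Mul(3, -3))))) = Add(-368, Add(8, Mul(2, Add(-12, 9, 12, -9)))) = Add(-368, Add(8, Mul(2, 0))) = Add(-368, Add(8, 0)) = Add(-368, 8) = -360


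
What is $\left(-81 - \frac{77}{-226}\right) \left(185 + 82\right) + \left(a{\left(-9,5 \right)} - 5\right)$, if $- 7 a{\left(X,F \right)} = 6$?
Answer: $- \frac{34079267}{1582} \approx -21542.0$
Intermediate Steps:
$a{\left(X,F \right)} = - \frac{6}{7}$ ($a{\left(X,F \right)} = \left(- \frac{1}{7}\right) 6 = - \frac{6}{7}$)
$\left(-81 - \frac{77}{-226}\right) \left(185 + 82\right) + \left(a{\left(-9,5 \right)} - 5\right) = \left(-81 - \frac{77}{-226}\right) \left(185 + 82\right) - \frac{41}{7} = \left(-81 - - \frac{77}{226}\right) 267 - \frac{41}{7} = \left(-81 + \frac{77}{226}\right) 267 - \frac{41}{7} = \left(- \frac{18229}{226}\right) 267 - \frac{41}{7} = - \frac{4867143}{226} - \frac{41}{7} = - \frac{34079267}{1582}$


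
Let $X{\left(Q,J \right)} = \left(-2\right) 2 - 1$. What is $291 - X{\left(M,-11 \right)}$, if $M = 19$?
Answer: $296$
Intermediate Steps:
$X{\left(Q,J \right)} = -5$ ($X{\left(Q,J \right)} = -4 - 1 = -5$)
$291 - X{\left(M,-11 \right)} = 291 - -5 = 291 + 5 = 296$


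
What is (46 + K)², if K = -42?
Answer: 16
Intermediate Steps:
(46 + K)² = (46 - 42)² = 4² = 16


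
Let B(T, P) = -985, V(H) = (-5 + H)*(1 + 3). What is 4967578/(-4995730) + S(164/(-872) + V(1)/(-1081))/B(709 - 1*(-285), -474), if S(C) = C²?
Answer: -27174315476957966809/27327478670582806420 ≈ -0.99440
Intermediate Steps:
V(H) = -20 + 4*H (V(H) = (-5 + H)*4 = -20 + 4*H)
4967578/(-4995730) + S(164/(-872) + V(1)/(-1081))/B(709 - 1*(-285), -474) = 4967578/(-4995730) + (164/(-872) + (-20 + 4*1)/(-1081))²/(-985) = 4967578*(-1/4995730) + (164*(-1/872) + (-20 + 4)*(-1/1081))²*(-1/985) = -2483789/2497865 + (-41/218 - 16*(-1/1081))²*(-1/985) = -2483789/2497865 + (-41/218 + 16/1081)²*(-1/985) = -2483789/2497865 + (-40833/235658)²*(-1/985) = -2483789/2497865 + (1667333889/55534692964)*(-1/985) = -2483789/2497865 - 1667333889/54701672569540 = -27174315476957966809/27327478670582806420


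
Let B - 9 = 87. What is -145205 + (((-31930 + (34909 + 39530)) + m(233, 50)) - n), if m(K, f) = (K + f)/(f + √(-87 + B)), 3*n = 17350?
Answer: -17247365/159 ≈ -1.0847e+5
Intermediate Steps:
B = 96 (B = 9 + 87 = 96)
n = 17350/3 (n = (⅓)*17350 = 17350/3 ≈ 5783.3)
m(K, f) = (K + f)/(3 + f) (m(K, f) = (K + f)/(f + √(-87 + 96)) = (K + f)/(f + √9) = (K + f)/(f + 3) = (K + f)/(3 + f))
-145205 + (((-31930 + (34909 + 39530)) + m(233, 50)) - n) = -145205 + (((-31930 + (34909 + 39530)) + (233 + 50)/(3 + 50)) - 1*17350/3) = -145205 + (((-31930 + 74439) + 283/53) - 17350/3) = -145205 + ((42509 + (1/53)*283) - 17350/3) = -145205 + ((42509 + 283/53) - 17350/3) = -145205 + (2253260/53 - 17350/3) = -145205 + 5840230/159 = -17247365/159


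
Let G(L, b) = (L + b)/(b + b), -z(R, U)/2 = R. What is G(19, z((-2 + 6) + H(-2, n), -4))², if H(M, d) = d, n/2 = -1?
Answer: 225/64 ≈ 3.5156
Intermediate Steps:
n = -2 (n = 2*(-1) = -2)
z(R, U) = -2*R
G(L, b) = (L + b)/(2*b) (G(L, b) = (L + b)/((2*b)) = (L + b)*(1/(2*b)) = (L + b)/(2*b))
G(19, z((-2 + 6) + H(-2, n), -4))² = ((19 - 2*((-2 + 6) - 2))/(2*((-2*((-2 + 6) - 2)))))² = ((19 - 2*(4 - 2))/(2*((-2*(4 - 2)))))² = ((19 - 2*2)/(2*((-2*2))))² = ((½)*(19 - 4)/(-4))² = ((½)*(-¼)*15)² = (-15/8)² = 225/64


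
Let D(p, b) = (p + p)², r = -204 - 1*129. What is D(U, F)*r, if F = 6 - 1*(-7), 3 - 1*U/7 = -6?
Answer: -5286708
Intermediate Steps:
U = 63 (U = 21 - 7*(-6) = 21 + 42 = 63)
r = -333 (r = -204 - 129 = -333)
F = 13 (F = 6 + 7 = 13)
D(p, b) = 4*p² (D(p, b) = (2*p)² = 4*p²)
D(U, F)*r = (4*63²)*(-333) = (4*3969)*(-333) = 15876*(-333) = -5286708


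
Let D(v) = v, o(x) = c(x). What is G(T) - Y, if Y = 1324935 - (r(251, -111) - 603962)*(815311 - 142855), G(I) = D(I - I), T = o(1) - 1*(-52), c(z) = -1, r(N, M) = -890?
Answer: -406737681447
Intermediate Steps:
o(x) = -1
T = 51 (T = -1 - 1*(-52) = -1 + 52 = 51)
G(I) = 0 (G(I) = I - I = 0)
Y = 406737681447 (Y = 1324935 - (-890 - 603962)*(815311 - 142855) = 1324935 - (-604852)*672456 = 1324935 - 1*(-406736356512) = 1324935 + 406736356512 = 406737681447)
G(T) - Y = 0 - 1*406737681447 = 0 - 406737681447 = -406737681447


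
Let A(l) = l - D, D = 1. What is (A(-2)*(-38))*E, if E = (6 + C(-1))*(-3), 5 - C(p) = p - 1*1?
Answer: -4446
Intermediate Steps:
C(p) = 6 - p (C(p) = 5 - (p - 1*1) = 5 - (p - 1) = 5 - (-1 + p) = 5 + (1 - p) = 6 - p)
A(l) = -1 + l (A(l) = l - 1*1 = l - 1 = -1 + l)
E = -39 (E = (6 + (6 - 1*(-1)))*(-3) = (6 + (6 + 1))*(-3) = (6 + 7)*(-3) = 13*(-3) = -39)
(A(-2)*(-38))*E = ((-1 - 2)*(-38))*(-39) = -3*(-38)*(-39) = 114*(-39) = -4446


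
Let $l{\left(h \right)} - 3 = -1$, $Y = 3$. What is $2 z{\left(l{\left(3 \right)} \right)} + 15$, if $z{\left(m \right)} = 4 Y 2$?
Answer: $63$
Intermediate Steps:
$l{\left(h \right)} = 2$ ($l{\left(h \right)} = 3 - 1 = 2$)
$z{\left(m \right)} = 24$ ($z{\left(m \right)} = 4 \cdot 3 \cdot 2 = 12 \cdot 2 = 24$)
$2 z{\left(l{\left(3 \right)} \right)} + 15 = 2 \cdot 24 + 15 = 48 + 15 = 63$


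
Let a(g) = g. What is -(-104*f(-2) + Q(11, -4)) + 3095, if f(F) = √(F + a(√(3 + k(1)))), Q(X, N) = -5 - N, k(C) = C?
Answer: 3096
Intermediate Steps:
f(F) = √(2 + F) (f(F) = √(F + √(3 + 1)) = √(F + √4) = √(F + 2) = √(2 + F))
-(-104*f(-2) + Q(11, -4)) + 3095 = -(-104*√(2 - 2) + (-5 - 1*(-4))) + 3095 = -(-104*√0 + (-5 + 4)) + 3095 = -(-104*0 - 1) + 3095 = -(0 - 1) + 3095 = -1*(-1) + 3095 = 1 + 3095 = 3096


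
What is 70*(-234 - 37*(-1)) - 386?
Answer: -14176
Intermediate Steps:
70*(-234 - 37*(-1)) - 386 = 70*(-234 - 1*(-37)) - 386 = 70*(-234 + 37) - 386 = 70*(-197) - 386 = -13790 - 386 = -14176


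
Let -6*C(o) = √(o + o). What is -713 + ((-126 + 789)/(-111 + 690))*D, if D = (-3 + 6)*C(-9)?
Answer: -713 - 663*I*√2/386 ≈ -713.0 - 2.4291*I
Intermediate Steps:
C(o) = -√2*√o/6 (C(o) = -√(o + o)/6 = -√2*√o/6)
D = -3*I*√2/2 (D = (-3 + 6)*(-√2*√(-9)/6) = 3*(-√2*3*I/6) = 3*(-I*√2/2) = -3*I*√2/2 ≈ -2.1213*I)
-713 + ((-126 + 789)/(-111 + 690))*D = -713 + ((-126 + 789)/(-111 + 690))*(-3*I*√2/2) = -713 + (663/579)*(-3*I*√2/2) = -713 + (663*(1/579))*(-3*I*√2/2) = -713 + 221*(-3*I*√2/2)/193 = -713 - 663*I*√2/386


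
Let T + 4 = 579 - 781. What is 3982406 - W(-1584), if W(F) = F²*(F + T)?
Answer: 4495192646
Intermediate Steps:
T = -206 (T = -4 + (579 - 781) = -4 - 202 = -206)
W(F) = F²*(-206 + F) (W(F) = F²*(F - 206) = F²*(-206 + F))
3982406 - W(-1584) = 3982406 - (-1584)²*(-206 - 1584) = 3982406 - 2509056*(-1790) = 3982406 - 1*(-4491210240) = 3982406 + 4491210240 = 4495192646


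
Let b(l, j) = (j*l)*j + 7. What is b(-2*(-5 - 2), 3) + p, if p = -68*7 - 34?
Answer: -377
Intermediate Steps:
p = -510 (p = -17*28 - 34 = -476 - 34 = -510)
b(l, j) = 7 + l*j**2 (b(l, j) = l*j**2 + 7 = 7 + l*j**2)
b(-2*(-5 - 2), 3) + p = (7 - 2*(-5 - 2)*3**2) - 510 = (7 - 2*(-7)*9) - 510 = (7 + 14*9) - 510 = (7 + 126) - 510 = 133 - 510 = -377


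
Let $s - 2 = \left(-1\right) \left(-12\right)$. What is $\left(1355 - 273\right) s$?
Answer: $15148$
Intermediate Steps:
$s = 14$ ($s = 2 - -12 = 2 + 12 = 14$)
$\left(1355 - 273\right) s = \left(1355 - 273\right) 14 = 1082 \cdot 14 = 15148$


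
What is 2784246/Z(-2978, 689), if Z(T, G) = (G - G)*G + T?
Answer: -1392123/1489 ≈ -934.94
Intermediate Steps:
Z(T, G) = T (Z(T, G) = 0*G + T = 0 + T = T)
2784246/Z(-2978, 689) = 2784246/(-2978) = 2784246*(-1/2978) = -1392123/1489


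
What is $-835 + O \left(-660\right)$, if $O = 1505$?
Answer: $-994135$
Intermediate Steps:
$-835 + O \left(-660\right) = -835 + 1505 \left(-660\right) = -835 - 993300 = -994135$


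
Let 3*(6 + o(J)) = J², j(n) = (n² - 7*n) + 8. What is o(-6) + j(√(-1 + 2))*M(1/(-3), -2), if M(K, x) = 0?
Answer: 6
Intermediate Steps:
j(n) = 8 + n² - 7*n
o(J) = -6 + J²/3
o(-6) + j(√(-1 + 2))*M(1/(-3), -2) = (-6 + (⅓)*(-6)²) + (8 + (√(-1 + 2))² - 7*√(-1 + 2))*0 = (-6 + (⅓)*36) + (8 + (√1)² - 7*√1)*0 = (-6 + 12) + (8 + 1² - 7*1)*0 = 6 + (8 + 1 - 7)*0 = 6 + 2*0 = 6 + 0 = 6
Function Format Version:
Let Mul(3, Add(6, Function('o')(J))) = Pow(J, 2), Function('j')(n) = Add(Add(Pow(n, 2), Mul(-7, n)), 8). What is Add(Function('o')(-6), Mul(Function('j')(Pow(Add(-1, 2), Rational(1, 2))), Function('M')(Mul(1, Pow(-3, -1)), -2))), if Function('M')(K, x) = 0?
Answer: 6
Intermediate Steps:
Function('j')(n) = Add(8, Pow(n, 2), Mul(-7, n))
Function('o')(J) = Add(-6, Mul(Rational(1, 3), Pow(J, 2)))
Add(Function('o')(-6), Mul(Function('j')(Pow(Add(-1, 2), Rational(1, 2))), Function('M')(Mul(1, Pow(-3, -1)), -2))) = Add(Add(-6, Mul(Rational(1, 3), Pow(-6, 2))), Mul(Add(8, Pow(Pow(Add(-1, 2), Rational(1, 2)), 2), Mul(-7, Pow(Add(-1, 2), Rational(1, 2)))), 0)) = Add(Add(-6, Mul(Rational(1, 3), 36)), Mul(Add(8, Pow(Pow(1, Rational(1, 2)), 2), Mul(-7, Pow(1, Rational(1, 2)))), 0)) = Add(Add(-6, 12), Mul(Add(8, Pow(1, 2), Mul(-7, 1)), 0)) = Add(6, Mul(Add(8, 1, -7), 0)) = Add(6, Mul(2, 0)) = Add(6, 0) = 6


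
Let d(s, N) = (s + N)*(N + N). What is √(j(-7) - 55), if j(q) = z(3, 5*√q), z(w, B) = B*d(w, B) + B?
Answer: √(-1105 - 1745*I*√7) ≈ 42.674 - 54.094*I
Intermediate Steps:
d(s, N) = 2*N*(N + s) (d(s, N) = (N + s)*(2*N) = 2*N*(N + s))
z(w, B) = B + 2*B²*(B + w) (z(w, B) = B*(2*B*(B + w)) + B = 2*B²*(B + w) + B = B + 2*B²*(B + w))
j(q) = 5*√q*(1 + 10*√q*(3 + 5*√q)) (j(q) = (5*√q)*(1 + 2*(5*√q)*(5*√q + 3)) = (5*√q)*(1 + 2*(5*√q)*(3 + 5*√q)) = (5*√q)*(1 + 10*√q*(3 + 5*√q)) = 5*√q*(1 + 10*√q*(3 + 5*√q)))
√(j(-7) - 55) = √((5*√(-7) + 150*(-7) + 250*(-7)^(3/2)) - 55) = √((5*(I*√7) - 1050 + 250*(-7*I*√7)) - 55) = √((5*I*√7 - 1050 - 1750*I*√7) - 55) = √((-1050 - 1745*I*√7) - 55) = √(-1105 - 1745*I*√7)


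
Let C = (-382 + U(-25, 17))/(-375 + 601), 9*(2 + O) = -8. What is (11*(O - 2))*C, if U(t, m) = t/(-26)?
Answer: 1198747/13221 ≈ 90.670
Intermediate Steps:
O = -26/9 (O = -2 + (1/9)*(-8) = -2 - 8/9 = -26/9 ≈ -2.8889)
U(t, m) = -t/26 (U(t, m) = t*(-1/26) = -t/26)
C = -9907/5876 (C = (-382 - 1/26*(-25))/(-375 + 601) = (-382 + 25/26)/226 = -9907/26*1/226 = -9907/5876 ≈ -1.6860)
(11*(O - 2))*C = (11*(-26/9 - 2))*(-9907/5876) = (11*(-44/9))*(-9907/5876) = -484/9*(-9907/5876) = 1198747/13221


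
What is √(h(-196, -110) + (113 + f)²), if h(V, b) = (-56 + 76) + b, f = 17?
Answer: 41*√10 ≈ 129.65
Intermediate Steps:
h(V, b) = 20 + b
√(h(-196, -110) + (113 + f)²) = √((20 - 110) + (113 + 17)²) = √(-90 + 130²) = √(-90 + 16900) = √16810 = 41*√10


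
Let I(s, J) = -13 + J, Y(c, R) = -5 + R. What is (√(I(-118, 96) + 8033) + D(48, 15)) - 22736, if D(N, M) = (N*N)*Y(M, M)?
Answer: 304 + 2*√2029 ≈ 394.09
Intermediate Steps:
D(N, M) = N²*(-5 + M) (D(N, M) = (N*N)*(-5 + M) = N²*(-5 + M))
(√(I(-118, 96) + 8033) + D(48, 15)) - 22736 = (√((-13 + 96) + 8033) + 48²*(-5 + 15)) - 22736 = (√(83 + 8033) + 2304*10) - 22736 = (√8116 + 23040) - 22736 = (2*√2029 + 23040) - 22736 = (23040 + 2*√2029) - 22736 = 304 + 2*√2029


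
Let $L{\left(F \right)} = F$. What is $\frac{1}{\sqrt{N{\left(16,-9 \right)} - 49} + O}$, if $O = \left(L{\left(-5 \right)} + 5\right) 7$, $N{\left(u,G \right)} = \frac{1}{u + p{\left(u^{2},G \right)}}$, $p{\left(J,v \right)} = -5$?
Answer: $- \frac{i \sqrt{5918}}{538} \approx - 0.14299 i$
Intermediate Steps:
$N{\left(u,G \right)} = \frac{1}{-5 + u}$ ($N{\left(u,G \right)} = \frac{1}{u - 5} = \frac{1}{-5 + u}$)
$O = 0$ ($O = \left(-5 + 5\right) 7 = 0 \cdot 7 = 0$)
$\frac{1}{\sqrt{N{\left(16,-9 \right)} - 49} + O} = \frac{1}{\sqrt{\frac{1}{-5 + 16} - 49} + 0} = \frac{1}{\sqrt{\frac{1}{11} - 49} + 0} = \frac{1}{\sqrt{- \frac{538}{11}} + 0} = \frac{1}{\frac{i \sqrt{5918}}{11} + 0} = \frac{1}{\frac{1}{11} i \sqrt{5918}} = - \frac{i \sqrt{5918}}{538}$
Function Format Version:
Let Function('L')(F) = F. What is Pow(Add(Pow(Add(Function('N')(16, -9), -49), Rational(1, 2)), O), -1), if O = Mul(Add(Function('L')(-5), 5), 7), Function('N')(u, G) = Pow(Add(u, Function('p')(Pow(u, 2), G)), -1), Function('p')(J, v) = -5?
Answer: Mul(Rational(-1, 538), I, Pow(5918, Rational(1, 2))) ≈ Mul(-0.14299, I)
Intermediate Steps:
Function('N')(u, G) = Pow(Add(-5, u), -1) (Function('N')(u, G) = Pow(Add(u, -5), -1) = Pow(Add(-5, u), -1))
O = 0 (O = Mul(Add(-5, 5), 7) = Mul(0, 7) = 0)
Pow(Add(Pow(Add(Function('N')(16, -9), -49), Rational(1, 2)), O), -1) = Pow(Add(Pow(Add(Pow(Add(-5, 16), -1), -49), Rational(1, 2)), 0), -1) = Pow(Add(Pow(Add(Pow(11, -1), -49), Rational(1, 2)), 0), -1) = Pow(Add(Pow(Add(Rational(1, 11), -49), Rational(1, 2)), 0), -1) = Pow(Add(Pow(Rational(-538, 11), Rational(1, 2)), 0), -1) = Pow(Add(Mul(Rational(1, 11), I, Pow(5918, Rational(1, 2))), 0), -1) = Pow(Mul(Rational(1, 11), I, Pow(5918, Rational(1, 2))), -1) = Mul(Rational(-1, 538), I, Pow(5918, Rational(1, 2)))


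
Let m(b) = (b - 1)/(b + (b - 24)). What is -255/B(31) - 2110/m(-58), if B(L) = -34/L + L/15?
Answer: -140221325/26609 ≈ -5269.7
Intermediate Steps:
B(L) = -34/L + L/15 (B(L) = -34/L + L*(1/15) = -34/L + L/15)
m(b) = (-1 + b)/(-24 + 2*b) (m(b) = (-1 + b)/(b + (-24 + b)) = (-1 + b)/(-24 + 2*b))
-255/B(31) - 2110/m(-58) = -255/(-34/31 + (1/15)*31) - 2110*2*(-12 - 58)/(-1 - 58) = -255/(-34*1/31 + 31/15) - 2110/((1/2)*(-59)/(-70)) = -255/(-34/31 + 31/15) - 2110/((1/2)*(-1/70)*(-59)) = -255/451/465 - 2110/59/140 = -255*465/451 - 2110*140/59 = -118575/451 - 295400/59 = -140221325/26609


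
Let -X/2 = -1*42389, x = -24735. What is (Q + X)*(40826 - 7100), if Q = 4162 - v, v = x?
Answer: 3833803050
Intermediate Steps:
v = -24735
X = 84778 (X = -(-2)*42389 = -2*(-42389) = 84778)
Q = 28897 (Q = 4162 - 1*(-24735) = 4162 + 24735 = 28897)
(Q + X)*(40826 - 7100) = (28897 + 84778)*(40826 - 7100) = 113675*33726 = 3833803050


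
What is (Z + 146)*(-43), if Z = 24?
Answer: -7310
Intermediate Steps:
(Z + 146)*(-43) = (24 + 146)*(-43) = 170*(-43) = -7310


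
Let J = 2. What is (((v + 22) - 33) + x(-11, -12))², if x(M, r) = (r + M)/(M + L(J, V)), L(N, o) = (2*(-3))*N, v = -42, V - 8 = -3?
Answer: 2704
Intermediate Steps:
V = 5 (V = 8 - 3 = 5)
L(N, o) = -6*N
x(M, r) = (M + r)/(-12 + M) (x(M, r) = (r + M)/(M - 6*2) = (M + r)/(M - 12) = (M + r)/(-12 + M))
(((v + 22) - 33) + x(-11, -12))² = (((-42 + 22) - 33) + (-11 - 12)/(-12 - 11))² = ((-20 - 33) - 23/(-23))² = (-53 - 1/23*(-23))² = (-53 + 1)² = (-52)² = 2704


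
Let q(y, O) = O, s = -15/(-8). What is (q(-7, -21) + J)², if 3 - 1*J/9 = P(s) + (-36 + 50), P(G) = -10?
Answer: 900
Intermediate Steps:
s = 15/8 (s = -15*(-⅛) = 15/8 ≈ 1.8750)
J = -9 (J = 27 - 9*(-10 + (-36 + 50)) = 27 - 9*(-10 + 14) = 27 - 9*4 = 27 - 36 = -9)
(q(-7, -21) + J)² = (-21 - 9)² = (-30)² = 900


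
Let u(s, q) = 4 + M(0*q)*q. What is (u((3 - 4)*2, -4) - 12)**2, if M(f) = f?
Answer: 64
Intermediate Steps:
u(s, q) = 4 (u(s, q) = 4 + (0*q)*q = 4 + 0*q = 4 + 0 = 4)
(u((3 - 4)*2, -4) - 12)**2 = (4 - 12)**2 = (-8)**2 = 64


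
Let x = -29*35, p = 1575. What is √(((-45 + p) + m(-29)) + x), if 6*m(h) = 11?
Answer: √18606/6 ≈ 22.734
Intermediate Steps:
m(h) = 11/6 (m(h) = (⅙)*11 = 11/6)
x = -1015
√(((-45 + p) + m(-29)) + x) = √(((-45 + 1575) + 11/6) - 1015) = √((1530 + 11/6) - 1015) = √(9191/6 - 1015) = √(3101/6) = √18606/6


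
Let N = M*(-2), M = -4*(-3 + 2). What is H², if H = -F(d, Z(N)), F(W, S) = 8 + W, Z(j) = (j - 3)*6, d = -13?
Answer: 25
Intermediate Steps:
M = 4 (M = -4*(-1) = 4)
N = -8 (N = 4*(-2) = -8)
Z(j) = -18 + 6*j (Z(j) = (-3 + j)*6 = -18 + 6*j)
H = 5 (H = -(8 - 13) = -1*(-5) = 5)
H² = 5² = 25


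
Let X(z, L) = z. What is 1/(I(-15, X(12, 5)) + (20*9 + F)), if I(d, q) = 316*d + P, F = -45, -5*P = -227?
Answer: -5/22798 ≈ -0.00021932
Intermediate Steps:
P = 227/5 (P = -⅕*(-227) = 227/5 ≈ 45.400)
I(d, q) = 227/5 + 316*d (I(d, q) = 316*d + 227/5 = 227/5 + 316*d)
1/(I(-15, X(12, 5)) + (20*9 + F)) = 1/((227/5 + 316*(-15)) + (20*9 - 45)) = 1/((227/5 - 4740) + (180 - 45)) = 1/(-23473/5 + 135) = 1/(-22798/5) = -5/22798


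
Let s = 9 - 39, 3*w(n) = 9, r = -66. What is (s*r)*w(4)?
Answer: 5940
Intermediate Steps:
w(n) = 3 (w(n) = (⅓)*9 = 3)
s = -30
(s*r)*w(4) = -30*(-66)*3 = 1980*3 = 5940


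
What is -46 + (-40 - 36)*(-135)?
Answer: 10214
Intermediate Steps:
-46 + (-40 - 36)*(-135) = -46 - 76*(-135) = -46 + 10260 = 10214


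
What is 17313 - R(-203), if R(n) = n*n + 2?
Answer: -23898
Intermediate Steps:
R(n) = 2 + n² (R(n) = n² + 2 = 2 + n²)
17313 - R(-203) = 17313 - (2 + (-203)²) = 17313 - (2 + 41209) = 17313 - 1*41211 = 17313 - 41211 = -23898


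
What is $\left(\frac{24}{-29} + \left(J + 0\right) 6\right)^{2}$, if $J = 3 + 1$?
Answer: $\frac{451584}{841} \approx 536.96$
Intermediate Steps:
$J = 4$
$\left(\frac{24}{-29} + \left(J + 0\right) 6\right)^{2} = \left(\frac{24}{-29} + \left(4 + 0\right) 6\right)^{2} = \left(24 \left(- \frac{1}{29}\right) + 4 \cdot 6\right)^{2} = \left(- \frac{24}{29} + 24\right)^{2} = \left(\frac{672}{29}\right)^{2} = \frac{451584}{841}$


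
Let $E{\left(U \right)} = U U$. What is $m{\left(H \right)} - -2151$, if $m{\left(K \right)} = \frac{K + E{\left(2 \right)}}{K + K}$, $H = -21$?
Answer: $\frac{90359}{42} \approx 2151.4$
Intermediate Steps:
$E{\left(U \right)} = U^{2}$
$m{\left(K \right)} = \frac{4 + K}{2 K}$ ($m{\left(K \right)} = \frac{K + 2^{2}}{K + K} = \frac{K + 4}{2 K} = \left(4 + K\right) \frac{1}{2 K} = \frac{4 + K}{2 K}$)
$m{\left(H \right)} - -2151 = \frac{4 - 21}{2 \left(-21\right)} - -2151 = \frac{1}{2} \left(- \frac{1}{21}\right) \left(-17\right) + 2151 = \frac{17}{42} + 2151 = \frac{90359}{42}$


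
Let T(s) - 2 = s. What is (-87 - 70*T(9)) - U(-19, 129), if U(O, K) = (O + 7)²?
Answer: -1001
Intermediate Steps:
U(O, K) = (7 + O)²
T(s) = 2 + s
(-87 - 70*T(9)) - U(-19, 129) = (-87 - 70*(2 + 9)) - (7 - 19)² = (-87 - 70*11) - 1*(-12)² = (-87 - 770) - 1*144 = -857 - 144 = -1001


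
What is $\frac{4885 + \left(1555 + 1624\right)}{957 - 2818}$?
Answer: $- \frac{8064}{1861} \approx -4.3332$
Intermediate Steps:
$\frac{4885 + \left(1555 + 1624\right)}{957 - 2818} = \frac{4885 + 3179}{-1861} = 8064 \left(- \frac{1}{1861}\right) = - \frac{8064}{1861}$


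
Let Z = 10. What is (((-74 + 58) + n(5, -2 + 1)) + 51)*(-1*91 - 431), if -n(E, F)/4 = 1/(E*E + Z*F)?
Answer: -90654/5 ≈ -18131.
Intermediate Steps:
n(E, F) = -4/(E**2 + 10*F) (n(E, F) = -4/(E*E + 10*F) = -4/(E**2 + 10*F))
(((-74 + 58) + n(5, -2 + 1)) + 51)*(-1*91 - 431) = (((-74 + 58) - 4/(5**2 + 10*(-2 + 1))) + 51)*(-1*91 - 431) = ((-16 - 4/(25 + 10*(-1))) + 51)*(-91 - 431) = ((-16 - 4/(25 - 10)) + 51)*(-522) = ((-16 - 4/15) + 51)*(-522) = (-244/15 + 51)*(-522) = (521/15)*(-522) = -90654/5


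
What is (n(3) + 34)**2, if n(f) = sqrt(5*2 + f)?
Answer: (34 + sqrt(13))**2 ≈ 1414.2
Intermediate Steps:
n(f) = sqrt(10 + f)
(n(3) + 34)**2 = (sqrt(10 + 3) + 34)**2 = (sqrt(13) + 34)**2 = (34 + sqrt(13))**2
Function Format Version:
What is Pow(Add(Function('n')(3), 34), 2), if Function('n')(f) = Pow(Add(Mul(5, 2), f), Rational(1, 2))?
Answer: Pow(Add(34, Pow(13, Rational(1, 2))), 2) ≈ 1414.2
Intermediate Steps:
Function('n')(f) = Pow(Add(10, f), Rational(1, 2))
Pow(Add(Function('n')(3), 34), 2) = Pow(Add(Pow(Add(10, 3), Rational(1, 2)), 34), 2) = Pow(Add(Pow(13, Rational(1, 2)), 34), 2) = Pow(Add(34, Pow(13, Rational(1, 2))), 2)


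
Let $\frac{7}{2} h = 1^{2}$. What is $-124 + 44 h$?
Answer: $- \frac{780}{7} \approx -111.43$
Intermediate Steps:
$h = \frac{2}{7}$ ($h = \frac{2 \cdot 1^{2}}{7} = \frac{2}{7} \cdot 1 = \frac{2}{7} \approx 0.28571$)
$-124 + 44 h = -124 + 44 \cdot \frac{2}{7} = -124 + \frac{88}{7} = - \frac{780}{7}$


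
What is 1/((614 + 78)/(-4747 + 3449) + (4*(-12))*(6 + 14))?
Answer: -649/623386 ≈ -0.0010411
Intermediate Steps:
1/((614 + 78)/(-4747 + 3449) + (4*(-12))*(6 + 14)) = 1/(692/(-1298) - 48*20) = 1/(692*(-1/1298) - 960) = 1/(-346/649 - 960) = 1/(-623386/649) = -649/623386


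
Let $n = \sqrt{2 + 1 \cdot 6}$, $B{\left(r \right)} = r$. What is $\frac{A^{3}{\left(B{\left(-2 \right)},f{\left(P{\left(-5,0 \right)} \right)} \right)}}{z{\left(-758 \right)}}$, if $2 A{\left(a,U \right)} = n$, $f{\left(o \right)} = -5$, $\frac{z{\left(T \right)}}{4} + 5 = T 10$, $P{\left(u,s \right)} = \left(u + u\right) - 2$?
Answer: $- \frac{\sqrt{2}}{15170} \approx -9.3224 \cdot 10^{-5}$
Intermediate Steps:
$P{\left(u,s \right)} = -2 + 2 u$ ($P{\left(u,s \right)} = 2 u - 2 = -2 + 2 u$)
$z{\left(T \right)} = -20 + 40 T$ ($z{\left(T \right)} = -20 + 4 T 10 = -20 + 4 \cdot 10 T = -20 + 40 T$)
$n = 2 \sqrt{2}$ ($n = \sqrt{2 + 6} = \sqrt{8} = 2 \sqrt{2} \approx 2.8284$)
$A{\left(a,U \right)} = \sqrt{2}$ ($A{\left(a,U \right)} = \frac{2 \sqrt{2}}{2} = \sqrt{2}$)
$\frac{A^{3}{\left(B{\left(-2 \right)},f{\left(P{\left(-5,0 \right)} \right)} \right)}}{z{\left(-758 \right)}} = \frac{\left(\sqrt{2}\right)^{3}}{-20 + 40 \left(-758\right)} = \frac{2 \sqrt{2}}{-20 - 30320} = \frac{2 \sqrt{2}}{-30340} = 2 \sqrt{2} \left(- \frac{1}{30340}\right) = - \frac{\sqrt{2}}{15170}$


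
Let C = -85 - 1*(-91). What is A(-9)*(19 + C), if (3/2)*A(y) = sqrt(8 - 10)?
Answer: 50*I*sqrt(2)/3 ≈ 23.57*I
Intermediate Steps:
A(y) = 2*I*sqrt(2)/3 (A(y) = 2*sqrt(8 - 10)/3 = 2*sqrt(-2)/3 = 2*(I*sqrt(2))/3 = 2*I*sqrt(2)/3)
C = 6 (C = -85 + 91 = 6)
A(-9)*(19 + C) = (2*I*sqrt(2)/3)*(19 + 6) = (2*I*sqrt(2)/3)*25 = 50*I*sqrt(2)/3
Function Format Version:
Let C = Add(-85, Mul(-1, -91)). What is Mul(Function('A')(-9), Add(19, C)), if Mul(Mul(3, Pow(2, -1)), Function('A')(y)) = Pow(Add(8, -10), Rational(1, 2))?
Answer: Mul(Rational(50, 3), I, Pow(2, Rational(1, 2))) ≈ Mul(23.570, I)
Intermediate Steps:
Function('A')(y) = Mul(Rational(2, 3), I, Pow(2, Rational(1, 2))) (Function('A')(y) = Mul(Rational(2, 3), Pow(Add(8, -10), Rational(1, 2))) = Mul(Rational(2, 3), Pow(-2, Rational(1, 2))) = Mul(Rational(2, 3), Mul(I, Pow(2, Rational(1, 2)))) = Mul(Rational(2, 3), I, Pow(2, Rational(1, 2))))
C = 6 (C = Add(-85, 91) = 6)
Mul(Function('A')(-9), Add(19, C)) = Mul(Mul(Rational(2, 3), I, Pow(2, Rational(1, 2))), Add(19, 6)) = Mul(Mul(Rational(2, 3), I, Pow(2, Rational(1, 2))), 25) = Mul(Rational(50, 3), I, Pow(2, Rational(1, 2)))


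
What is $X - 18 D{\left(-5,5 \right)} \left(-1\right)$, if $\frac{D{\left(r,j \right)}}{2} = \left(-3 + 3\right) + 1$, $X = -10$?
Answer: $26$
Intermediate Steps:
$D{\left(r,j \right)} = 2$ ($D{\left(r,j \right)} = 2 \left(\left(-3 + 3\right) + 1\right) = 2 \left(0 + 1\right) = 2 \cdot 1 = 2$)
$X - 18 D{\left(-5,5 \right)} \left(-1\right) = -10 - 18 \cdot 2 \left(-1\right) = -10 - -36 = -10 + 36 = 26$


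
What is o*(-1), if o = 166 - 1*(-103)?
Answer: -269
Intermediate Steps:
o = 269 (o = 166 + 103 = 269)
o*(-1) = 269*(-1) = -269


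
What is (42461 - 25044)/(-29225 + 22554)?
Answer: -17417/6671 ≈ -2.6109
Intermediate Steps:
(42461 - 25044)/(-29225 + 22554) = 17417/(-6671) = 17417*(-1/6671) = -17417/6671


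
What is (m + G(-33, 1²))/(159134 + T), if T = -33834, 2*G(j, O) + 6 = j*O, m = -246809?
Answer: -493657/250600 ≈ -1.9699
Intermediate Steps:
G(j, O) = -3 + O*j/2 (G(j, O) = -3 + (j*O)/2 = -3 + (O*j)/2 = -3 + O*j/2)
(m + G(-33, 1²))/(159134 + T) = (-246809 + (-3 + (½)*1²*(-33)))/(159134 - 33834) = (-246809 + (-3 + (½)*1*(-33)))/125300 = (-246809 + (-3 - 33/2))*(1/125300) = (-246809 - 39/2)*(1/125300) = -493657/2*1/125300 = -493657/250600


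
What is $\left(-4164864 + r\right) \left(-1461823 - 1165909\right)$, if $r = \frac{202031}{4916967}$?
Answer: $\frac{53812006202624013524}{4916967} \approx 1.0944 \cdot 10^{13}$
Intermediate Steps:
$r = \frac{202031}{4916967}$ ($r = 202031 \cdot \frac{1}{4916967} = \frac{202031}{4916967} \approx 0.041089$)
$\left(-4164864 + r\right) \left(-1461823 - 1165909\right) = \left(-4164864 + \frac{202031}{4916967}\right) \left(-1461823 - 1165909\right) = \left(- \frac{20478498645457}{4916967}\right) \left(-2627732\right) = \frac{53812006202624013524}{4916967}$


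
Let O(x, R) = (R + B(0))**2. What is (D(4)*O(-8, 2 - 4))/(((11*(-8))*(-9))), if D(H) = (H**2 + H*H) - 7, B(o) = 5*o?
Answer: 25/198 ≈ 0.12626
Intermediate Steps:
D(H) = -7 + 2*H**2 (D(H) = (H**2 + H**2) - 7 = 2*H**2 - 7 = -7 + 2*H**2)
O(x, R) = R**2 (O(x, R) = (R + 5*0)**2 = (R + 0)**2 = R**2)
(D(4)*O(-8, 2 - 4))/(((11*(-8))*(-9))) = ((-7 + 2*4**2)*(2 - 4)**2)/(((11*(-8))*(-9))) = ((-7 + 2*16)*(-2)**2)/((-88*(-9))) = ((-7 + 32)*4)/792 = (25*4)*(1/792) = 100*(1/792) = 25/198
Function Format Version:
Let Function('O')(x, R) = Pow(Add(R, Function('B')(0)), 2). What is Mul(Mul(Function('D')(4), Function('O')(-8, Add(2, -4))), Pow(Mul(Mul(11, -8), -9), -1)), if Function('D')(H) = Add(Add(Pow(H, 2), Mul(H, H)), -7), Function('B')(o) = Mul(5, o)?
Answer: Rational(25, 198) ≈ 0.12626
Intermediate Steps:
Function('D')(H) = Add(-7, Mul(2, Pow(H, 2))) (Function('D')(H) = Add(Add(Pow(H, 2), Pow(H, 2)), -7) = Add(Mul(2, Pow(H, 2)), -7) = Add(-7, Mul(2, Pow(H, 2))))
Function('O')(x, R) = Pow(R, 2) (Function('O')(x, R) = Pow(Add(R, Mul(5, 0)), 2) = Pow(Add(R, 0), 2) = Pow(R, 2))
Mul(Mul(Function('D')(4), Function('O')(-8, Add(2, -4))), Pow(Mul(Mul(11, -8), -9), -1)) = Mul(Mul(Add(-7, Mul(2, Pow(4, 2))), Pow(Add(2, -4), 2)), Pow(Mul(Mul(11, -8), -9), -1)) = Mul(Mul(Add(-7, Mul(2, 16)), Pow(-2, 2)), Pow(Mul(-88, -9), -1)) = Mul(Mul(Add(-7, 32), 4), Pow(792, -1)) = Mul(Mul(25, 4), Rational(1, 792)) = Mul(100, Rational(1, 792)) = Rational(25, 198)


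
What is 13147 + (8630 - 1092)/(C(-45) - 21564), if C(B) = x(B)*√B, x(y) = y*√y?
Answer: 256871695/19539 ≈ 13147.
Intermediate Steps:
x(y) = y^(3/2)
C(B) = B² (C(B) = B^(3/2)*√B = B²)
13147 + (8630 - 1092)/(C(-45) - 21564) = 13147 + (8630 - 1092)/((-45)² - 21564) = 13147 + 7538/(2025 - 21564) = 13147 + 7538/(-19539) = 13147 + 7538*(-1/19539) = 13147 - 7538/19539 = 256871695/19539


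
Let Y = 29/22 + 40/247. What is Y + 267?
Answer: 1458921/5434 ≈ 268.48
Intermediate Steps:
Y = 8043/5434 (Y = 29*(1/22) + 40*(1/247) = 29/22 + 40/247 = 8043/5434 ≈ 1.4801)
Y + 267 = 8043/5434 + 267 = 1458921/5434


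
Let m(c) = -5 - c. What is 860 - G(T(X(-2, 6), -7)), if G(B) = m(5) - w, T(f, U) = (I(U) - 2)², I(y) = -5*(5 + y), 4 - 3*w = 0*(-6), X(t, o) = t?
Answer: 2614/3 ≈ 871.33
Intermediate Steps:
w = 4/3 (w = 4/3 - 0*(-6) = 4/3 - ⅓*0 = 4/3 + 0 = 4/3 ≈ 1.3333)
I(y) = -25 - 5*y
T(f, U) = (-27 - 5*U)² (T(f, U) = ((-25 - 5*U) - 2)² = (-27 - 5*U)²)
G(B) = -34/3 (G(B) = (-5 - 1*5) - 1*4/3 = (-5 - 5) - 4/3 = -10 - 4/3 = -34/3)
860 - G(T(X(-2, 6), -7)) = 860 - 1*(-34/3) = 860 + 34/3 = 2614/3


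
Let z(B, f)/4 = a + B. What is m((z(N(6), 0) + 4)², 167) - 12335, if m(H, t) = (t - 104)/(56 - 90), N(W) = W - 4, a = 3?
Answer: -419453/34 ≈ -12337.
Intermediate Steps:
N(W) = -4 + W
z(B, f) = 12 + 4*B (z(B, f) = 4*(3 + B) = 12 + 4*B)
m(H, t) = 52/17 - t/34 (m(H, t) = (-104 + t)/(-34) = (-104 + t)*(-1/34) = 52/17 - t/34)
m((z(N(6), 0) + 4)², 167) - 12335 = (52/17 - 1/34*167) - 12335 = (52/17 - 167/34) - 12335 = -63/34 - 12335 = -419453/34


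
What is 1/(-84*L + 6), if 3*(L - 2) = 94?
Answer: -1/2794 ≈ -0.00035791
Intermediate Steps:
L = 100/3 (L = 2 + (⅓)*94 = 2 + 94/3 = 100/3 ≈ 33.333)
1/(-84*L + 6) = 1/(-84*100/3 + 6) = 1/(-2800 + 6) = 1/(-2794) = -1/2794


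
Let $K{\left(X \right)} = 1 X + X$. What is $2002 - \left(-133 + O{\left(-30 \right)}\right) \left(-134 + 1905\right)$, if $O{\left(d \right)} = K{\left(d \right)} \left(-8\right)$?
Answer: $-612535$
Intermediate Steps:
$K{\left(X \right)} = 2 X$ ($K{\left(X \right)} = X + X = 2 X$)
$O{\left(d \right)} = - 16 d$ ($O{\left(d \right)} = 2 d \left(-8\right) = - 16 d$)
$2002 - \left(-133 + O{\left(-30 \right)}\right) \left(-134 + 1905\right) = 2002 - \left(-133 - -480\right) \left(-134 + 1905\right) = 2002 - \left(-133 + 480\right) 1771 = 2002 - 347 \cdot 1771 = 2002 - 614537 = -612535$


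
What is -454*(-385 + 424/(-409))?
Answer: 71681606/409 ≈ 1.7526e+5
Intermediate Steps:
-454*(-385 + 424/(-409)) = -454*(-385 + 424*(-1/409)) = -454*(-385 - 424/409) = -454*(-157889/409) = 71681606/409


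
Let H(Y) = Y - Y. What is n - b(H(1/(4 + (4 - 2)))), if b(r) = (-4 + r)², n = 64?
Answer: 48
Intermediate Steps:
H(Y) = 0
n - b(H(1/(4 + (4 - 2)))) = 64 - (-4 + 0)² = 64 - 1*(-4)² = 64 - 1*16 = 64 - 16 = 48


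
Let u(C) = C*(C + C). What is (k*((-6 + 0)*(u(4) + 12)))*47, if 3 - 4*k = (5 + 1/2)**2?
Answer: 169059/2 ≈ 84530.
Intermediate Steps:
u(C) = 2*C**2 (u(C) = C*(2*C) = 2*C**2)
k = -109/16 (k = 3/4 - (5 + 1/2)**2/4 = 3/4 - (11/2)**2/4 = 3/4 - 1/4*121/4 = 3/4 - 121/16 = -109/16 ≈ -6.8125)
(k*((-6 + 0)*(u(4) + 12)))*47 = -109*(-6 + 0)*(2*4**2 + 12)/16*47 = -(-327)*(2*16 + 12)/8*47 = -(-327)*(32 + 12)/8*47 = -(-327)*44/8*47 = -109/16*(-264)*47 = (3597/2)*47 = 169059/2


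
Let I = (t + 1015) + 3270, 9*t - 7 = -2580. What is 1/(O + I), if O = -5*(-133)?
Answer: 9/41977 ≈ 0.00021440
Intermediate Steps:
t = -2573/9 (t = 7/9 + (⅑)*(-2580) = 7/9 - 860/3 = -2573/9 ≈ -285.89)
O = 665
I = 35992/9 (I = (-2573/9 + 1015) + 3270 = 6562/9 + 3270 = 35992/9 ≈ 3999.1)
1/(O + I) = 1/(665 + 35992/9) = 1/(41977/9) = 9/41977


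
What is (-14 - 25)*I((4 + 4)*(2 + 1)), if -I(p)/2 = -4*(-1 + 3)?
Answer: -624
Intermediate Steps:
I(p) = 16 (I(p) = -(-8)*(-1 + 3) = -(-8)*2 = -2*(-8) = 16)
(-14 - 25)*I((4 + 4)*(2 + 1)) = (-14 - 25)*16 = -39*16 = -624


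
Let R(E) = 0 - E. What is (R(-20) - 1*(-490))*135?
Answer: 68850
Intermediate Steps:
R(E) = -E
(R(-20) - 1*(-490))*135 = (-1*(-20) - 1*(-490))*135 = (20 + 490)*135 = 510*135 = 68850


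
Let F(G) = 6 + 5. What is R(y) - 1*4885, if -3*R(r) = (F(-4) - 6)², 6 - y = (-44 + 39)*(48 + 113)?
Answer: -14680/3 ≈ -4893.3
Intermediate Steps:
F(G) = 11
y = 811 (y = 6 - (-44 + 39)*(48 + 113) = 6 - (-5)*161 = 6 - 1*(-805) = 6 + 805 = 811)
R(r) = -25/3 (R(r) = -(11 - 6)²/3 = -⅓*5² = -⅓*25 = -25/3)
R(y) - 1*4885 = -25/3 - 1*4885 = -25/3 - 4885 = -14680/3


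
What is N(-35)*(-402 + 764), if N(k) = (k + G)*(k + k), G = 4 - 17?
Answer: 1216320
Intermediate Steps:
G = -13
N(k) = 2*k*(-13 + k) (N(k) = (k - 13)*(k + k) = (-13 + k)*(2*k) = 2*k*(-13 + k))
N(-35)*(-402 + 764) = (2*(-35)*(-13 - 35))*(-402 + 764) = (2*(-35)*(-48))*362 = 3360*362 = 1216320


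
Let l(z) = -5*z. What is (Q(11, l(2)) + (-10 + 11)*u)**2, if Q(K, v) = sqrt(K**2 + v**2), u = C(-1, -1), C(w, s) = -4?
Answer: (-4 + sqrt(221))**2 ≈ 118.07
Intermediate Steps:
u = -4
(Q(11, l(2)) + (-10 + 11)*u)**2 = (sqrt(11**2 + (-5*2)**2) + (-10 + 11)*(-4))**2 = (sqrt(121 + (-10)**2) + 1*(-4))**2 = (sqrt(121 + 100) - 4)**2 = (sqrt(221) - 4)**2 = (-4 + sqrt(221))**2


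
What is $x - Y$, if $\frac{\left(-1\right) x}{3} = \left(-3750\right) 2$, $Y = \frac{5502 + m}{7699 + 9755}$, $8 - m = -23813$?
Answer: $\frac{392685677}{17454} \approx 22498.0$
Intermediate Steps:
$m = 23821$ ($m = 8 - -23813 = 8 + 23813 = 23821$)
$Y = \frac{29323}{17454}$ ($Y = \frac{5502 + 23821}{7699 + 9755} = \frac{29323}{17454} \approx 1.68$)
$x = 22500$ ($x = - 3 \left(\left(-3750\right) 2\right) = \left(-3\right) \left(-7500\right) = 22500$)
$x - Y = 22500 - \frac{29323}{17454} = \frac{392685677}{17454}$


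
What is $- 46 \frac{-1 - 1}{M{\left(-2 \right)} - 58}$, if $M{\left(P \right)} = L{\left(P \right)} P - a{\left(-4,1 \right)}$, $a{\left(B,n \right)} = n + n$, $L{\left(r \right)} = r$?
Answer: $- \frac{23}{14} \approx -1.6429$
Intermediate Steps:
$a{\left(B,n \right)} = 2 n$
$M{\left(P \right)} = -2 + P^{2}$ ($M{\left(P \right)} = P P - 2 \cdot 1 = P^{2} - 2 = -2 + P^{2}$)
$- 46 \frac{-1 - 1}{M{\left(-2 \right)} - 58} = - 46 \frac{-1 - 1}{\left(-2 + \left(-2\right)^{2}\right) - 58} = - 46 \left(- \frac{2}{\left(-2 + 4\right) - 58}\right) = - 46 \left(- \frac{2}{2 - 58}\right) = - 46 \left(- \frac{2}{-56}\right) = - 46 \left(\left(-2\right) \left(- \frac{1}{56}\right)\right) = \left(-46\right) \frac{1}{28} = - \frac{23}{14}$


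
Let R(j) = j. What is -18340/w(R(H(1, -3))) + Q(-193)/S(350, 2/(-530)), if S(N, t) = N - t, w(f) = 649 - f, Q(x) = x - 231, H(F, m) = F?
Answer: -147821885/5008554 ≈ -29.514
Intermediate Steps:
Q(x) = -231 + x
-18340/w(R(H(1, -3))) + Q(-193)/S(350, 2/(-530)) = -18340/(649 - 1*1) + (-231 - 193)/(350 - 2/(-530)) = -18340/(649 - 1) - 424/(350 - 2*(-1)/530) = -18340/648 - 424/(350 - 1*(-1/265)) = -18340*1/648 - 424/(350 + 1/265) = -4585/162 - 424/92751/265 = -4585/162 - 424*265/92751 = -4585/162 - 112360/92751 = -147821885/5008554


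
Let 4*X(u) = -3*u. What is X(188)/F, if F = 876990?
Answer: -47/292330 ≈ -0.00016078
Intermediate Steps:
X(u) = -3*u/4 (X(u) = (-3*u)/4 = -3*u/4)
X(188)/F = -¾*188/876990 = -141*1/876990 = -47/292330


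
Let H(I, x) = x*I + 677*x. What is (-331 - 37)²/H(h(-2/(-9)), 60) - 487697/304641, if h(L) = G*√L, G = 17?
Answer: 473492913427/273142643805 - 25024*√2/896605 ≈ 1.6940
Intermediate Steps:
h(L) = 17*√L
H(I, x) = 677*x + I*x (H(I, x) = I*x + 677*x = 677*x + I*x)
(-331 - 37)²/H(h(-2/(-9)), 60) - 487697/304641 = (-331 - 37)²/((60*(677 + 17*√(-2/(-9))))) - 487697/304641 = (-368)²/((60*(677 + 17*√(-2*(-⅑))))) - 487697*1/304641 = 135424/((60*(677 + 17*√(2/9)))) - 487697/304641 = 135424/((60*(677 + 17*(√2/3)))) - 487697/304641 = 135424/((60*(677 + 17*√2/3))) - 487697/304641 = 135424/(40620 + 340*√2) - 487697/304641 = -487697/304641 + 135424/(40620 + 340*√2)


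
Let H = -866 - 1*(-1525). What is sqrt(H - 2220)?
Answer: I*sqrt(1561) ≈ 39.51*I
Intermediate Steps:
H = 659 (H = -866 + 1525 = 659)
sqrt(H - 2220) = sqrt(659 - 2220) = sqrt(-1561) = I*sqrt(1561)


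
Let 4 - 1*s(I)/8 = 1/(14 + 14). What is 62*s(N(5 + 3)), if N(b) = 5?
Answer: 13764/7 ≈ 1966.3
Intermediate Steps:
s(I) = 222/7 (s(I) = 32 - 8/(14 + 14) = 32 - 8/28 = 32 - 8*1/28 = 32 - 2/7 = 222/7)
62*s(N(5 + 3)) = 62*(222/7) = 13764/7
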